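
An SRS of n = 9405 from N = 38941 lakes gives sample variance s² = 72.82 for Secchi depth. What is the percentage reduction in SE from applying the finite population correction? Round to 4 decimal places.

f = n/N = 9405/38941 = 0.24151922.
SE_no-fpc = √(s²/n) = 0.087992557; SE_fpc = √((1−f)s²/n) = 0.076633423.
Ratio = √(1−f) = 0.87090802. Reduction = 100·(1 − 0.87090802) = 12.9092%.

12.9092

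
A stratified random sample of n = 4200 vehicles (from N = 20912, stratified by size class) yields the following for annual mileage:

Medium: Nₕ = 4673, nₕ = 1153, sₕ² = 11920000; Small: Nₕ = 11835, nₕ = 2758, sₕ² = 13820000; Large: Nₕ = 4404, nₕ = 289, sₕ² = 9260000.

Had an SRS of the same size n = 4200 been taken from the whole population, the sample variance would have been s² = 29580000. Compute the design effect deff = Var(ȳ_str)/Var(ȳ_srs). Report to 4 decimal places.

Var(ȳ_str) = Σ Wₕ²(1−fₕ)sₕ²/nₕ with Wₕ = Nₕ/20912:
  Medium: (4673/20912)²·(1−1153/4673)·11920000/1153 = 388.86088
  Small: (11835/20912)²·(1−2758/11835)·13820000/2758 = 1230.9297
  Large: (4404/20912)²·(1−289/4404)·9260000/289 = 1327.8198
  → Var(ȳ_str) = 2947.6104.
Var(ȳ_srs) = (1 − 4200/20912)·29580000/4200 = 5628.3583.
deff = 2947.6104 / 5628.3583 = 0.5237.

0.5237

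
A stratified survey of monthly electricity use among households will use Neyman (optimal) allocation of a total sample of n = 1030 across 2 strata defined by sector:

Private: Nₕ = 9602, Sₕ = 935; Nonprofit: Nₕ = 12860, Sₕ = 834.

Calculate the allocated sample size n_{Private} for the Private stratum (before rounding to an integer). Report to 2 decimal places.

469.33

Neyman allocation: nₕ = n·NₕSₕ / Σⱼ NⱼSⱼ.
Σ NⱼSⱼ = 9602·935 + 12860·834 = 1.970311 × 10^7.
n_{Private} = 1030·9602·935 / (1.970311 × 10^7) = 469.33.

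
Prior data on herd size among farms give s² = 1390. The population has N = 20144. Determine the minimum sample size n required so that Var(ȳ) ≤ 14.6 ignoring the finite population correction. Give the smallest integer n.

Without fpc, n₀ = s²/D = 1390/14.6 = 95.2055.
Rounding up, n = 96.

96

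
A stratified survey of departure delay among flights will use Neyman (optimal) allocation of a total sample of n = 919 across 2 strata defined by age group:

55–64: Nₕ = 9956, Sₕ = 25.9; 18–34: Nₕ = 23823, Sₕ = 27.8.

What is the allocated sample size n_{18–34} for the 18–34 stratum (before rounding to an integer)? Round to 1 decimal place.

Neyman allocation: nₕ = n·NₕSₕ / Σⱼ NⱼSⱼ.
Σ NⱼSⱼ = 9956·25.9 + 23823·27.8 = 920139.8.
n_{18–34} = 919·23823·27.8 / 920139.8 = 661.5.

661.5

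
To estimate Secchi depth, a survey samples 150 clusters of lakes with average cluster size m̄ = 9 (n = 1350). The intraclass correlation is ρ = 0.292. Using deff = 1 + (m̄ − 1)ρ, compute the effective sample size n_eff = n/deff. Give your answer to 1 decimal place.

404.7

deff = 1 + (9 − 1)·0.292 = 1 + 2.336 = 3.336.
n_eff = 1350 / 3.336 = 404.7.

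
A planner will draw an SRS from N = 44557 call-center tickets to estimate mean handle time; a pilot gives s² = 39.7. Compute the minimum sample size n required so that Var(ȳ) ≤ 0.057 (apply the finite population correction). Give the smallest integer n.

686

Without fpc, n₀ = s²/D = 39.7/0.057 = 696.4912.
With fpc, (1 − n/N)·s²/n ≤ D requires n ≥ n₀/(1 + n₀/N) = 696.4912/(1 + 696.4912/44557) = 685.7716.
Rounding up, n = 686.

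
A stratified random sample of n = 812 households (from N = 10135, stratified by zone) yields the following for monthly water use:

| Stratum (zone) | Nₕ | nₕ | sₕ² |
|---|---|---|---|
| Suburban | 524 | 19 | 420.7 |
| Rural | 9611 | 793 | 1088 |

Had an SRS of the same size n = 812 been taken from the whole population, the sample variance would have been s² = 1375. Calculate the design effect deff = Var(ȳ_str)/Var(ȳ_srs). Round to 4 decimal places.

Var(ȳ_str) = Σ Wₕ²(1−fₕ)sₕ²/nₕ with Wₕ = Nₕ/10135:
  Suburban: (524/10135)²·(1−19/524)·420.7/19 = 0.057041911
  Rural: (9611/10135)²·(1−793/9611)·1088/793 = 1.1320012
  → Var(ȳ_str) = 1.1890431.
Var(ȳ_srs) = (1 − 812/10135)·1375/812 = 1.5576813.
deff = 1.1890431 / 1.5576813 = 0.7633.

0.7633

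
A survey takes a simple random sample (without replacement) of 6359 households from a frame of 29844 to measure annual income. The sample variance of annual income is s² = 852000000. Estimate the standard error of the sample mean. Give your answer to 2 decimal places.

Under SRS without replacement, Var(ȳ) = (1 − f)·s²/n with f = n/N = 6359/29844 = 0.21307465.
Var(ȳ) = (1 − 0.21307465)·852000000/6359 = 0.78692535·133983.33 = 105434.88.
SE(ȳ) = √(105434.88) = 324.71.

324.71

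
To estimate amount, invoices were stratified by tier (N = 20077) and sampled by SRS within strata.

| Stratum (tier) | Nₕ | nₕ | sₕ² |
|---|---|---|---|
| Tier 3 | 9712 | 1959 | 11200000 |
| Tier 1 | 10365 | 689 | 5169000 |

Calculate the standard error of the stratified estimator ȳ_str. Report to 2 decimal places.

Var(ȳ_str) = Σₕ Wₕ²(1 − fₕ)sₕ²/nₕ with Wₕ = Nₕ/N, N = 20077.
Tier 3: Wₕ = 0.48373761; term = 0.48373761²·(1 − 0.20170923)·11200000/1959 = 1067.9832.
Tier 1: Wₕ = 0.51626239; term = 0.51626239²·(1 − 0.06647371)·5169000/689 = 1866.6154.
Sum = 2934.5986.
SE = √(2934.5986) = 54.17.

54.17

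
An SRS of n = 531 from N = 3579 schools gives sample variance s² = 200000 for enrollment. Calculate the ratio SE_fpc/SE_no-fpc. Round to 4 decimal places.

f = n/N = 531/3579 = 0.14836547.
SE_no-fpc = √(s²/n) = 19.407417; SE_fpc = √((1−f)s²/n) = 17.90995.
Ratio = √(1−f) = 0.92284047.

0.9228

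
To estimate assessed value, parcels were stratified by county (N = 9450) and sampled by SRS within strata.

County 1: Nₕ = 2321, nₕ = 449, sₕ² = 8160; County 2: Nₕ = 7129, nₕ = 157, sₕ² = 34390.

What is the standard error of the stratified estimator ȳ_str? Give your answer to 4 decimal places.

11.0815

Var(ȳ_str) = Σₕ Wₕ²(1 − fₕ)sₕ²/nₕ with Wₕ = Nₕ/N, N = 9450.
County 1: Wₕ = 0.24560847; term = 0.24560847²·(1 − 0.19345110)·8160/449 = 0.88422173.
County 2: Wₕ = 0.75439153; term = 0.75439153²·(1 − 0.02202272)·34390/157 = 121.91437.
Sum = 122.79859.
SE = √(122.79859) = 11.0815.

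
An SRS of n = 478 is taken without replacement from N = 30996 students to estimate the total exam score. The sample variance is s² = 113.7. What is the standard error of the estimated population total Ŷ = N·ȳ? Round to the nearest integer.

Var(Ŷ) = N²·Var(ȳ) = N²·(1 − n/N)·s²/n.
f = 478/30996 = 0.01542134; Var(ȳ) = 0.98457866·113.7/478 = 0.23419789.
Var(Ŷ) = 30996² · 0.23419789 = 2.2500609 × 10^8.
SE(Ŷ) = √(2.2500609 × 10^8) = 15000.

15000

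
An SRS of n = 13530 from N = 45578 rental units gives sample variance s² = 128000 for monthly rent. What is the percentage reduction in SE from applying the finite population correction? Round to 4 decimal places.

f = n/N = 13530/45578 = 0.29685375.
SE_no-fpc = √(s²/n) = 3.0757858; SE_fpc = √((1−f)s²/n) = 2.5791638.
Ratio = √(1−f) = 0.83853817. Reduction = 100·(1 − 0.83853817) = 16.1462%.

16.1462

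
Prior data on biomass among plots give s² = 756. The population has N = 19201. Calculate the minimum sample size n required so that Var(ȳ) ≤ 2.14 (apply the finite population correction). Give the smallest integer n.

347

Without fpc, n₀ = s²/D = 756/2.14 = 353.2710.
With fpc, (1 − n/N)·s²/n ≤ D requires n ≥ n₀/(1 + n₀/N) = 353.2710/(1 + 353.2710/19201) = 346.8887.
Rounding up, n = 347.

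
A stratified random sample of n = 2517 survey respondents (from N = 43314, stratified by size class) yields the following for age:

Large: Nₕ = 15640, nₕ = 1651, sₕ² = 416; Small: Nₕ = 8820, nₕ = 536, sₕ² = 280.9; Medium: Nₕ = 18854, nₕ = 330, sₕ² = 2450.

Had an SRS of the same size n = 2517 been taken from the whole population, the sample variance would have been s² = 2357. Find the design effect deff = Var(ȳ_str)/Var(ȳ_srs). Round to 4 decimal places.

1.6234

Var(ȳ_str) = Σ Wₕ²(1−fₕ)sₕ²/nₕ with Wₕ = Nₕ/43314:
  Large: (15640/43314)²·(1−1651/15640)·416/1651 = 0.029384147
  Small: (8820/43314)²·(1−536/8820)·280.9/536 = 0.020409814
  Medium: (18854/43314)²·(1−330/18854)·2450/330 = 1.3820821
  → Var(ȳ_str) = 1.4318761.
Var(ȳ_srs) = (1 − 2517/43314)·2357/2517 = 0.88201567.
deff = 1.4318761 / 0.88201567 = 1.6234.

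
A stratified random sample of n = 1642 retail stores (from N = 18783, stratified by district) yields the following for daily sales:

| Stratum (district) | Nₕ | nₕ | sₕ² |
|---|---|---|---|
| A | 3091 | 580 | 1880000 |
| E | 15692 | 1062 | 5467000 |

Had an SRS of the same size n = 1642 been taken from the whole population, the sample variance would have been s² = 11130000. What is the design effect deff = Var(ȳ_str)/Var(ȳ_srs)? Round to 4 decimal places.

Var(ȳ_str) = Σ Wₕ²(1−fₕ)sₕ²/nₕ with Wₕ = Nₕ/18783:
  A: (3091/18783)²·(1−580/3091)·1880000/580 = 71.309215
  E: (15692/18783)²·(1−1062/15692)·5467000/1062 = 3349.7876
  → Var(ȳ_str) = 3421.0968.
Var(ȳ_srs) = (1 − 1642/18783)·11130000/1642 = 6185.762.
deff = 3421.0968 / 6185.762 = 0.5531.

0.5531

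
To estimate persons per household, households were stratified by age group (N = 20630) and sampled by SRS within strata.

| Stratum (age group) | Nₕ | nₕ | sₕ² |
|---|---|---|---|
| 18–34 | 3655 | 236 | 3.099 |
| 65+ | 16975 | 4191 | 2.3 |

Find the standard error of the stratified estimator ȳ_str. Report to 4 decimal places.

0.0258

Var(ȳ_str) = Σₕ Wₕ²(1 − fₕ)sₕ²/nₕ with Wₕ = Nₕ/N, N = 20630.
18–34: Wₕ = 0.17716917; term = 0.17716917²·(1 − 0.06456908)·3.099/236 = 3.85565 × 10^-4.
65+: Wₕ = 0.82283083; term = 0.82283083²·(1 − 0.24689249)·2.3/4191 = 2.7982613 × 10^-4.
Sum = 6.6539113 × 10^-4.
SE = √(6.6539113 × 10^-4) = 0.0258.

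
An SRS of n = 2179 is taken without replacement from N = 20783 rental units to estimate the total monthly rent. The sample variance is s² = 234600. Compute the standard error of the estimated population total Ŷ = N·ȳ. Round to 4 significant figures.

Var(Ŷ) = N²·Var(ȳ) = N²·(1 − n/N)·s²/n.
f = 2179/20783 = 0.10484531; Var(ȳ) = 0.89515469·234600/2179 = 96.375994.
Var(Ŷ) = 20783² · 96.375994 = 4.1627981 × 10^10.
SE(Ŷ) = √(4.1627981 × 10^10) = 204000.

204000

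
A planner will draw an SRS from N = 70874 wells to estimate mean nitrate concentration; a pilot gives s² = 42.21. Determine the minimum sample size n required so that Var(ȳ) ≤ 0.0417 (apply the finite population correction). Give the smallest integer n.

Without fpc, n₀ = s²/D = 42.21/0.0417 = 1012.2302.
With fpc, (1 − n/N)·s²/n ≤ D requires n ≥ n₀/(1 + n₀/N) = 1012.2302/(1 + 1012.2302/70874) = 997.9770.
Rounding up, n = 998.

998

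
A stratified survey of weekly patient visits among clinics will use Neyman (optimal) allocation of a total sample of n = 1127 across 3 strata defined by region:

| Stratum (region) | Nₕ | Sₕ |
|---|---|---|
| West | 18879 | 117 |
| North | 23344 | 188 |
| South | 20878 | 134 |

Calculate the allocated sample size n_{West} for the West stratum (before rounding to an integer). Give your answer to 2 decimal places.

Neyman allocation: nₕ = n·NₕSₕ / Σⱼ NⱼSⱼ.
Σ NⱼSⱼ = 18879·117 + 23344·188 + 20878·134 = 9.395167 × 10^6.
n_{West} = 1127·18879·117 / (9.395167 × 10^6) = 264.96.

264.96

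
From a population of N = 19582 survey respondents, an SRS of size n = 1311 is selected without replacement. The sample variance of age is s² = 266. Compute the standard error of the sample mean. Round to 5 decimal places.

0.43510

Under SRS without replacement, Var(ȳ) = (1 − f)·s²/n with f = n/N = 1311/19582 = 0.06694924.
Var(ȳ) = (1 − 0.06694924)·266/1311 = 0.93305076·0.20289855 = 0.18931465.
SE(ȳ) = √(0.18931465) = 0.43510.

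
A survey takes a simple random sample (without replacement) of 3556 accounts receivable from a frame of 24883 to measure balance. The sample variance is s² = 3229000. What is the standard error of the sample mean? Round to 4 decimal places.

27.8976

Under SRS without replacement, Var(ȳ) = (1 − f)·s²/n with f = n/N = 3556/24883 = 0.14290881.
Var(ȳ) = (1 − 0.14290881)·3229000/3556 = 0.85709119·908.04274 = 778.27543.
SE(ȳ) = √(778.27543) = 27.8976.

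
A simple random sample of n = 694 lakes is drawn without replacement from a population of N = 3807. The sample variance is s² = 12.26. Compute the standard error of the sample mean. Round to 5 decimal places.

Under SRS without replacement, Var(ȳ) = (1 − f)·s²/n with f = n/N = 694/3807 = 0.18229577.
Var(ȳ) = (1 − 0.18229577)·12.26/694 = 0.81770423·0.017665706 = 0.014445323.
SE(ȳ) = √(0.014445323) = 0.12019.

0.12019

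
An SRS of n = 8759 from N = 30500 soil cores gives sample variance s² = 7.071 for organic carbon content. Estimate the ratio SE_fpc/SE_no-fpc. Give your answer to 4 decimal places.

f = n/N = 8759/30500 = 0.28718033.
SE_no-fpc = √(s²/n) = 0.028412743; SE_fpc = √((1−f)s²/n) = 0.023988495.
Ratio = √(1−f) = 0.84428649.

0.8443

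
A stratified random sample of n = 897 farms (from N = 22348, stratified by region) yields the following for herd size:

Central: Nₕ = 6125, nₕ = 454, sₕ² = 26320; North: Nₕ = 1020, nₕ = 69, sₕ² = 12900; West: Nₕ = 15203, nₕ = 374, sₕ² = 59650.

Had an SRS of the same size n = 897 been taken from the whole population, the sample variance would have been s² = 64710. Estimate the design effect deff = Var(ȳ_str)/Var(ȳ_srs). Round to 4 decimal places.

1.1032

Var(ȳ_str) = Σ Wₕ²(1−fₕ)sₕ²/nₕ with Wₕ = Nₕ/22348:
  Central: (6125/22348)²·(1−454/6125)·26320/454 = 4.0319807
  North: (1020/22348)²·(1−69/1020)·12900/69 = 0.36311483
  West: (15203/22348)²·(1−374/15203)·59650/374 = 71.995057
  → Var(ȳ_str) = 76.390153.
Var(ȳ_srs) = (1 − 897/22348)·64710/897 = 69.244907.
deff = 76.390153 / 69.244907 = 1.1032.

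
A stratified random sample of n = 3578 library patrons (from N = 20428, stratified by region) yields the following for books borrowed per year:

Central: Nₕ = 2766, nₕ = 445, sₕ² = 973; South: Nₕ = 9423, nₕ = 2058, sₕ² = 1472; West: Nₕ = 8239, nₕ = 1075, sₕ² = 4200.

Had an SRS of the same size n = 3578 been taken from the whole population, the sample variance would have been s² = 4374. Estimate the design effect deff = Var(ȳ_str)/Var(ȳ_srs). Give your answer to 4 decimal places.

Var(ȳ_str) = Σ Wₕ²(1−fₕ)sₕ²/nₕ with Wₕ = Nₕ/20428:
  Central: (2766/20428)²·(1−445/2766)·973/445 = 0.033637867
  South: (9423/20428)²·(1−2058/9423)·1472/2058 = 0.11895226
  West: (8239/20428)²·(1−1075/8239)·4200/1075 = 0.5526106
  → Var(ȳ_str) = 0.70520073.
Var(ȳ_srs) = (1 − 3578/20428)·4374/3578 = 1.0083528.
deff = 0.70520073 / 1.0083528 = 0.6994.

0.6994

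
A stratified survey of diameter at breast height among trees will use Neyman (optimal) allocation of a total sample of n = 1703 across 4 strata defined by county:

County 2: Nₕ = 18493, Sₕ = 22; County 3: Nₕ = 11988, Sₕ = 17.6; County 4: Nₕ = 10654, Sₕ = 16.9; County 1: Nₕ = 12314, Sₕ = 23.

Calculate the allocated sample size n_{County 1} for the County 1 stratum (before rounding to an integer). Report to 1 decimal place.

446.1

Neyman allocation: nₕ = n·NₕSₕ / Σⱼ NⱼSⱼ.
Σ NⱼSⱼ = 18493·22 + 11988·17.6 + 10654·16.9 + 12314·23 = 1.0811094 × 10^6.
n_{County 1} = 1703·12314·23 / (1.0811094 × 10^6) = 446.1.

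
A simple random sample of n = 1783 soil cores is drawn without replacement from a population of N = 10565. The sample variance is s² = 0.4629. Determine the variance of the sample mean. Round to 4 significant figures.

2.158 × 10^-4

Under SRS without replacement, Var(ȳ) = (1 − f)·s²/n with f = n/N = 1783/10565 = 0.16876479.
Var(ȳ) = (1 − 0.16876479)·0.4629/1783 = 0.83123521·2.5961862 × 10^-4 = 2.1580414 × 10^-4.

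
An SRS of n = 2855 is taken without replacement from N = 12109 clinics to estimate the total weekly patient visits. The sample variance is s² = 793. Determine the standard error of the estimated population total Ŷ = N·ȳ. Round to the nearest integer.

Var(Ŷ) = N²·Var(ȳ) = N²·(1 − n/N)·s²/n.
f = 2855/12109 = 0.23577504; Var(ȳ) = 0.76422496·793/2855 = 0.21226984.
Var(Ŷ) = 12109² · 0.21226984 = 3.1124677 × 10^7.
SE(Ŷ) = √(3.1124677 × 10^7) = 5579.

5579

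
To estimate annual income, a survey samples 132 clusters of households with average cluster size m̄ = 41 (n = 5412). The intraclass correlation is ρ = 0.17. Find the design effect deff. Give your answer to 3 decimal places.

7.800

deff = 1 + (41 − 1)·0.17 = 1 + 6.8 = 7.8.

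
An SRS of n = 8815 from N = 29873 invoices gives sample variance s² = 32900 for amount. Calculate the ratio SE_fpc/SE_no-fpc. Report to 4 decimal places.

0.8396

f = n/N = 8815/29873 = 0.29508252.
SE_no-fpc = √(s²/n) = 1.9319096; SE_fpc = √((1−f)s²/n) = 1.622019.
Ratio = √(1−f) = 0.83959364.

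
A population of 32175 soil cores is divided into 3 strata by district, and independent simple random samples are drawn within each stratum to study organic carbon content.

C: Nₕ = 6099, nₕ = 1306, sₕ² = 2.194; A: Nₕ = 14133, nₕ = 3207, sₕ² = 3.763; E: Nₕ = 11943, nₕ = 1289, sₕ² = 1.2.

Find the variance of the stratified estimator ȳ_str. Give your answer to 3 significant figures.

3.37 × 10^-4

Var(ȳ_str) = Σₕ Wₕ²(1 − fₕ)sₕ²/nₕ with Wₕ = Nₕ/N, N = 32175.
C: Wₕ = 0.18955711; term = 0.18955711²·(1 − 0.21413346)·2.194/1306 = 4.7437566 × 10^-5.
A: Wₕ = 0.43925408; term = 0.43925408²·(1 − 0.22691573)·3.763/3207 = 1.7502243 × 10^-4.
E: Wₕ = 0.37118881; term = 0.37118881²·(1 − 0.10792933)·1.2/1289 = 1.1442406 × 10^-4.
Sum = 3.3688406 × 10^-4.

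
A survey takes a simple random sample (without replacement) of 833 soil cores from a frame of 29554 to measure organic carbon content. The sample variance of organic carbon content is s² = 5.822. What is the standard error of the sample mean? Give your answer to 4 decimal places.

Under SRS without replacement, Var(ȳ) = (1 − f)·s²/n with f = n/N = 833/29554 = 0.02818569.
Var(ȳ) = (1 − 0.02818569)·5.822/833 = 0.97181431·0.0069891957 = 0.0067922003.
SE(ȳ) = √(0.0067922003) = 0.0824.

0.0824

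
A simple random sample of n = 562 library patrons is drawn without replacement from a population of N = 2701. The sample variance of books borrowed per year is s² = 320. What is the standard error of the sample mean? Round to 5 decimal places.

Under SRS without replacement, Var(ȳ) = (1 − f)·s²/n with f = n/N = 562/2701 = 0.20807108.
Var(ȳ) = (1 − 0.20807108)·320/562 = 0.79192892·0.56939502 = 0.45092038.
SE(ȳ) = √(0.45092038) = 0.67151.

0.67151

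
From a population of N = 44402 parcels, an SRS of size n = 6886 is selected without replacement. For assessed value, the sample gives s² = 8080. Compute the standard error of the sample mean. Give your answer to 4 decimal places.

Under SRS without replacement, Var(ȳ) = (1 − f)·s²/n with f = n/N = 6886/44402 = 0.15508310.
Var(ȳ) = (1 − 0.15508310)·8080/6886 = 0.84491690·1.1733953 = 0.99142151.
SE(ȳ) = √(0.99142151) = 0.9957.

0.9957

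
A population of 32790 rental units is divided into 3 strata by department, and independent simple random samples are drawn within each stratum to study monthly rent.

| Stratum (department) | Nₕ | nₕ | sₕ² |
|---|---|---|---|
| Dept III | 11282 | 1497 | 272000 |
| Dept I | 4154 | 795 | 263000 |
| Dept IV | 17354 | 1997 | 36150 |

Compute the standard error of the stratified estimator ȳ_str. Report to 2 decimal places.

5.24

Var(ȳ_str) = Σₕ Wₕ²(1 − fₕ)sₕ²/nₕ with Wₕ = Nₕ/N, N = 32790.
Dept III: Wₕ = 0.34406831; term = 0.34406831²·(1 − 0.13268924)·272000/1497 = 18.655685.
Dept I: Wₕ = 0.12668496; term = 0.12668496²·(1 − 0.19138180)·263000/795 = 4.2932115.
Dept IV: Wₕ = 0.52924672; term = 0.52924672²·(1 − 0.11507433)·36150/1997 = 4.4869722.
Sum = 27.435869.
SE = √(27.435869) = 5.24.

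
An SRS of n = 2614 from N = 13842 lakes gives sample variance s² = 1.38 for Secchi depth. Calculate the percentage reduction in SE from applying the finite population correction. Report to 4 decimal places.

9.9359

f = n/N = 2614/13842 = 0.18884554.
SE_no-fpc = √(s²/n) = 0.022976652; SE_fpc = √((1−f)s²/n) = 0.020693718.
Ratio = √(1−f) = 0.90064114. Reduction = 100·(1 − 0.90064114) = 9.9359%.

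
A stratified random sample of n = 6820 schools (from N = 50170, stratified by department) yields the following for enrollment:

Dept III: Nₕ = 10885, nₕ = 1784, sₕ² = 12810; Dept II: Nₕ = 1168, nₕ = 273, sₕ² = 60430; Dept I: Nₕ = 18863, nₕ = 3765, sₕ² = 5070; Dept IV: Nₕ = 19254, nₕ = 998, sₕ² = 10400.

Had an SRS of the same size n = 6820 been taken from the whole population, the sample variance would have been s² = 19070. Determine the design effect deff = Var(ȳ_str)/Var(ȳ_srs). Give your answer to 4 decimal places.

Var(ȳ_str) = Σ Wₕ²(1−fₕ)sₕ²/nₕ with Wₕ = Nₕ/50170:
  Dept III: (10885/50170)²·(1−1784/10885)·12810/1784 = 0.28260746
  Dept II: (1168/50170)²·(1−273/1168)·60430/273 = 0.091932194
  Dept I: (18863/50170)²·(1−3765/18863)·5070/3765 = 0.15236491
  Dept IV: (19254/50170)²·(1−998/19254)·10400/998 = 1.455262
  → Var(ȳ_str) = 1.9821666.
Var(ȳ_srs) = (1 − 6820/50170)·19070/6820 = 2.41608.
deff = 1.9821666 / 2.41608 = 0.8204.

0.8204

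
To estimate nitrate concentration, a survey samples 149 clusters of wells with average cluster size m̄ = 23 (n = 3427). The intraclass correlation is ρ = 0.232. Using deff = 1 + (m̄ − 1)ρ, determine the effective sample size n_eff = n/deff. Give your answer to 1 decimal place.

561.4

deff = 1 + (23 − 1)·0.232 = 1 + 5.104 = 6.104.
n_eff = 3427 / 6.104 = 561.4.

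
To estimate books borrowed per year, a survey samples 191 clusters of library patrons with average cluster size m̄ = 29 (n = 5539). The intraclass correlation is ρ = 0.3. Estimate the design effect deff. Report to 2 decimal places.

9.40

deff = 1 + (29 − 1)·0.3 = 1 + 8.4 = 9.4.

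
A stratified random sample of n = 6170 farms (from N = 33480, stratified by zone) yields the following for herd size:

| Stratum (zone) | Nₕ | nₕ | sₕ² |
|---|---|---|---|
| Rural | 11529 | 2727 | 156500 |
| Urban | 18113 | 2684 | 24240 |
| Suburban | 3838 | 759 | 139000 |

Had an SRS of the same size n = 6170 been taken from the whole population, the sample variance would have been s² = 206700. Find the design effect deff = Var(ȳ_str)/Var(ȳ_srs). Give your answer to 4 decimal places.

Var(ȳ_str) = Σ Wₕ²(1−fₕ)sₕ²/nₕ with Wₕ = Nₕ/33480:
  Rural: (11529/33480)²·(1−2727/11529)·156500/2727 = 5.1955474
  Urban: (18113/33480)²·(1−2684/18113)·24240/2684 = 2.2516836
  Suburban: (3838/33480)²·(1−759/3838)·139000/759 = 1.9307088
  → Var(ȳ_str) = 9.3779398.
Var(ȳ_srs) = (1 − 6170/33480)·206700/6170 = 27.326975.
deff = 9.3779398 / 27.326975 = 0.3432.

0.3432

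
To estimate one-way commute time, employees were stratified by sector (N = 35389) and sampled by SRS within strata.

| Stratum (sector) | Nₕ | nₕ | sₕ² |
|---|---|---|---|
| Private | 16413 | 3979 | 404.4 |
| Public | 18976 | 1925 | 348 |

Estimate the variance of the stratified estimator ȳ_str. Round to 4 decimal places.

0.0633

Var(ȳ_str) = Σₕ Wₕ²(1 − fₕ)sₕ²/nₕ with Wₕ = Nₕ/N, N = 35389.
Private: Wₕ = 0.46378818; term = 0.46378818²·(1 − 0.24242978)·404.4/3979 = 0.016561492.
Public: Wₕ = 0.53621182; term = 0.53621182²·(1 − 0.10144393)·348/1925 = 0.046705331.
Sum = 0.063266823.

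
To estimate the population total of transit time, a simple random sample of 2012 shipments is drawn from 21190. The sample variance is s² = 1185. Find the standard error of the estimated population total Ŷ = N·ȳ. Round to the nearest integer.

Var(Ŷ) = N²·Var(ȳ) = N²·(1 − n/N)·s²/n.
f = 2012/21190 = 0.09495045; Var(ȳ) = 0.90504955·1185/2012 = 0.5330436.
Var(Ŷ) = 21190² · 0.5330436 = 2.3934516 × 10^8.
SE(Ŷ) = √(2.3934516 × 10^8) = 15471.

15471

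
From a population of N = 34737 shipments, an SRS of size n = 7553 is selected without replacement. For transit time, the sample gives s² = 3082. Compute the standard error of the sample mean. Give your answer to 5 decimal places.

0.56509

Under SRS without replacement, Var(ȳ) = (1 − f)·s²/n with f = n/N = 7553/34737 = 0.21743386.
Var(ȳ) = (1 − 0.21743386)·3082/7553 = 0.78256614·0.40804978 = 0.31932594.
SE(ȳ) = √(0.31932594) = 0.56509.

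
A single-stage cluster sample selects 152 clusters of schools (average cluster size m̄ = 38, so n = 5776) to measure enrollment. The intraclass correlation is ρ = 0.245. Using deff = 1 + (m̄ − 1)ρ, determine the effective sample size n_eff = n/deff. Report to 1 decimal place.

573.9

deff = 1 + (38 − 1)·0.245 = 1 + 9.065 = 10.065.
n_eff = 5776 / 10.065 = 573.9.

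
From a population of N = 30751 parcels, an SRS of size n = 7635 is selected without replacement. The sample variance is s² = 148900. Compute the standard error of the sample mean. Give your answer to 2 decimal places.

Under SRS without replacement, Var(ȳ) = (1 − f)·s²/n with f = n/N = 7635/30751 = 0.24828461.
Var(ȳ) = (1 − 0.24828461)·148900/7635 = 0.75171539·19.502292 = 14.660173.
SE(ȳ) = √(14.660173) = 3.83.

3.83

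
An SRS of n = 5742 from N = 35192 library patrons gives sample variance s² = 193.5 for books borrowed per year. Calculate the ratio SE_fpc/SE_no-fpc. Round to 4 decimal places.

f = n/N = 5742/35192 = 0.16316208.
SE_no-fpc = √(s²/n) = 0.18357304; SE_fpc = √((1−f)s²/n) = 0.16793049.
Ratio = √(1−f) = 0.91478846.

0.9148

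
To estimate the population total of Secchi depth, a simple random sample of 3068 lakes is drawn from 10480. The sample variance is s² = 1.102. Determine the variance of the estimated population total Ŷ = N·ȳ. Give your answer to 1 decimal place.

27901.2

Var(Ŷ) = N²·Var(ȳ) = N²·(1 − n/N)·s²/n.
f = 3068/10480 = 0.29274809; Var(ȳ) = 0.70725191·1.102/3068 = 2.5403898 × 10^-4.
Var(Ŷ) = 10480² · (2.5403898 × 10^-4) = 27901.203.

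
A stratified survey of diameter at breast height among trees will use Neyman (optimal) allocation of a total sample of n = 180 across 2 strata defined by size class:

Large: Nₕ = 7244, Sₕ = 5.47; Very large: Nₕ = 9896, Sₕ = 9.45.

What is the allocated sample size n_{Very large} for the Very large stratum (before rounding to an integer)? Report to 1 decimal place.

Neyman allocation: nₕ = n·NₕSₕ / Σⱼ NⱼSⱼ.
Σ NⱼSⱼ = 7244·5.47 + 9896·9.45 = 133141.88.
n_{Very large} = 180·9896·9.45 / 133141.88 = 126.4.

126.4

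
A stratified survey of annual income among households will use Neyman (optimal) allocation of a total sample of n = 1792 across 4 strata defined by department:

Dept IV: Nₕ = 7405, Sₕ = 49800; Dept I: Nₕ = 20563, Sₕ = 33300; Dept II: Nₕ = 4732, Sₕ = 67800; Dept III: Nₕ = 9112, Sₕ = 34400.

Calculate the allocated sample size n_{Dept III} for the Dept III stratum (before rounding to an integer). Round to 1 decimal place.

Neyman allocation: nₕ = n·NₕSₕ / Σⱼ NⱼSⱼ.
Σ NⱼSⱼ = 7405·49800 + 20563·33300 + 4732·67800 + 9112·34400 = 1.6877993 × 10^9.
n_{Dept III} = 1792·9112·34400 / (1.6877993 × 10^9) = 332.8.

332.8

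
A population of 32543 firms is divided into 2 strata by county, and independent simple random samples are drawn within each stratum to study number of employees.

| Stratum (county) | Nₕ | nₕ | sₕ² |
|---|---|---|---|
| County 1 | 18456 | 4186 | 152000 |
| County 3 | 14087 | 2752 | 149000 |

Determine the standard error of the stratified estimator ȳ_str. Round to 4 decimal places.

4.1465

Var(ȳ_str) = Σₕ Wₕ²(1 − fₕ)sₕ²/nₕ with Wₕ = Nₕ/N, N = 32543.
County 1: Wₕ = 0.56712657; term = 0.56712657²·(1 − 0.22680971)·152000/4186 = 9.0300623.
County 3: Wₕ = 0.43287343; term = 0.43287343²·(1 − 0.19535742)·149000/2752 = 8.1632426.
Sum = 17.193305.
SE = √(17.193305) = 4.1465.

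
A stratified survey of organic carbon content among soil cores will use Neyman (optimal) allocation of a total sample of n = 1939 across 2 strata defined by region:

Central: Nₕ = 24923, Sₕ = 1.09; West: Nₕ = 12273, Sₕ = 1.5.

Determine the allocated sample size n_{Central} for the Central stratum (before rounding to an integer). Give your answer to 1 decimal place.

1155.8

Neyman allocation: nₕ = n·NₕSₕ / Σⱼ NⱼSⱼ.
Σ NⱼSⱼ = 24923·1.09 + 12273·1.5 = 45575.57.
n_{Central} = 1939·24923·1.09 / 45575.57 = 1155.8.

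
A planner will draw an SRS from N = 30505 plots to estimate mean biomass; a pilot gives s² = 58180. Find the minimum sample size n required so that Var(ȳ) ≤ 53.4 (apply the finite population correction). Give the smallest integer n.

Without fpc, n₀ = s²/D = 58180/53.4 = 1089.5131.
With fpc, (1 − n/N)·s²/n ≤ D requires n ≥ n₀/(1 + n₀/N) = 1089.5131/(1 + 1089.5131/30505) = 1051.9421.
Rounding up, n = 1052.

1052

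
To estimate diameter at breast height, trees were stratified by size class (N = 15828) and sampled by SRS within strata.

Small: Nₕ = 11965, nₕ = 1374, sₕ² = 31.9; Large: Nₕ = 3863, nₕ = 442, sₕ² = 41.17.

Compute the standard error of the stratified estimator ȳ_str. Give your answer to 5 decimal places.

0.12906

Var(ȳ_str) = Σₕ Wₕ²(1 − fₕ)sₕ²/nₕ with Wₕ = Nₕ/N, N = 15828.
Small: Wₕ = 0.75593884; term = 0.75593884²·(1 − 0.11483494)·31.9/1374 = 0.011743608.
Large: Wₕ = 0.24406116; term = 0.24406116²·(1 − 0.11441885)·41.17/442 = 0.0049134246.
Sum = 0.016657033.
SE = √(0.016657033) = 0.12906.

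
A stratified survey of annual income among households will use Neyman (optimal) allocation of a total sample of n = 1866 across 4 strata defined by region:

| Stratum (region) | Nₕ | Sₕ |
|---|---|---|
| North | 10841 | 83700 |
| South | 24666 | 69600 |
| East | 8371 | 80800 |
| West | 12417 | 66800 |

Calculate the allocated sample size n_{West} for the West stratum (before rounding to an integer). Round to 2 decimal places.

374.76

Neyman allocation: nₕ = n·NₕSₕ / Σⱼ NⱼSⱼ.
Σ NⱼSⱼ = 10841·83700 + 24666·69600 + 8371·80800 + 12417·66800 = 4.1299777 × 10^9.
n_{West} = 1866·12417·66800 / (4.1299777 × 10^9) = 374.76.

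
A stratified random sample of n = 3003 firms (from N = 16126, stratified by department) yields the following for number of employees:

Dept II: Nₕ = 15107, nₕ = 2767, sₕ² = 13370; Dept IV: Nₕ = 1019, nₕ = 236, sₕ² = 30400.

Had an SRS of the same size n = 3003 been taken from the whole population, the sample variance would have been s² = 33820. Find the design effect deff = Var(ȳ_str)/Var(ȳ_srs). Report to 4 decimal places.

0.4211

Var(ȳ_str) = Σ Wₕ²(1−fₕ)sₕ²/nₕ with Wₕ = Nₕ/16126:
  Dept II: (15107/16126)²·(1−2767/15107)·13370/2767 = 3.4638759
  Dept IV: (1019/16126)²·(1−236/1019)·30400/236 = 0.39522482
  → Var(ȳ_str) = 3.8591007.
Var(ȳ_srs) = (1 − 3003/16126)·33820/3003 = 9.164837.
deff = 3.8591007 / 9.164837 = 0.4211.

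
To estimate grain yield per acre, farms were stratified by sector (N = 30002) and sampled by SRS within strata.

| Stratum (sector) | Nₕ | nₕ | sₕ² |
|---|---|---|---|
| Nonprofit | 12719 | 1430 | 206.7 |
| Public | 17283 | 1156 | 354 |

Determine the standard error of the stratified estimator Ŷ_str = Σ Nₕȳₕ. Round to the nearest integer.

10301

Var(Ŷ_str) = Σₕ Nₕ²(1 − fₕ)sₕ²/nₕ.
Nonprofit: 12719²·(1 − 1430/12719)·206.7/1430 = 2.0754529 × 10^7.
Public: 17283²·(1 − 1156/17283)·354/1156 = 8.5352873 × 10^7.
Sum = 1.061074 × 10^8.
SE = √(1.061074 × 10^8) = 10301.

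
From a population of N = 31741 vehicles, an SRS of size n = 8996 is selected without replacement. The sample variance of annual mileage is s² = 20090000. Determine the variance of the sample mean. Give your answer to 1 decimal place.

Under SRS without replacement, Var(ȳ) = (1 − f)·s²/n with f = n/N = 8996/31741 = 0.28341892.
Var(ȳ) = (1 − 0.28341892)·20090000/8996 = 0.71658108·2233.2148 = 1600.2794.

1600.3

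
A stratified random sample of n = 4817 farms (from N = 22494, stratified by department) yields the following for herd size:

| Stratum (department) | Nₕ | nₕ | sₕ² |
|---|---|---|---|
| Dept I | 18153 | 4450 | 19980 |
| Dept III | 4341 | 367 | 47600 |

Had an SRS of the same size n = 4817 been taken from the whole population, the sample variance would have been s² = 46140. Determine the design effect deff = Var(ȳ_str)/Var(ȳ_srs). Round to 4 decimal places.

0.8807

Var(ȳ_str) = Σ Wₕ²(1−fₕ)sₕ²/nₕ with Wₕ = Nₕ/22494:
  Dept I: (18153/22494)²·(1−4450/18153)·19980/4450 = 2.2073244
  Dept III: (4341/22494)²·(1−367/4341)·47600/367 = 4.4220653
  → Var(ȳ_str) = 6.6293897.
Var(ȳ_srs) = (1 − 4817/22494)·46140/4817 = 7.5273622.
deff = 6.6293897 / 7.5273622 = 0.8807.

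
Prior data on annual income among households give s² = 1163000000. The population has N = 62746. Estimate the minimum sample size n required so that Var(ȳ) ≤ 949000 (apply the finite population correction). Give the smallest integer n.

Without fpc, n₀ = s²/D = 1163000000/949000 = 1225.5005.
With fpc, (1 − n/N)·s²/n ≤ D requires n ≥ n₀/(1 + n₀/N) = 1225.5005/(1 + 1225.5005/62746) = 1202.0236.
Rounding up, n = 1203.

1203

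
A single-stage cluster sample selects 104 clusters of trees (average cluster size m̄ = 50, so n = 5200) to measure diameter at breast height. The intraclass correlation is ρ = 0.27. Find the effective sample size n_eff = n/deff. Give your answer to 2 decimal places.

deff = 1 + (50 − 1)·0.27 = 1 + 13.23 = 14.23.
n_eff = 5200 / 14.23 = 365.43.

365.43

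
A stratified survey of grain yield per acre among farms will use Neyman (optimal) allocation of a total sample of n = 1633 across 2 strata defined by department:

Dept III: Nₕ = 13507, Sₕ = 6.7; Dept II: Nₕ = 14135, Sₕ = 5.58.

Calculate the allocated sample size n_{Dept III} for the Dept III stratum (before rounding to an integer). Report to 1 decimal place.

872.5

Neyman allocation: nₕ = n·NₕSₕ / Σⱼ NⱼSⱼ.
Σ NⱼSⱼ = 13507·6.7 + 14135·5.58 = 169370.2.
n_{Dept III} = 1633·13507·6.7 / 169370.2 = 872.5.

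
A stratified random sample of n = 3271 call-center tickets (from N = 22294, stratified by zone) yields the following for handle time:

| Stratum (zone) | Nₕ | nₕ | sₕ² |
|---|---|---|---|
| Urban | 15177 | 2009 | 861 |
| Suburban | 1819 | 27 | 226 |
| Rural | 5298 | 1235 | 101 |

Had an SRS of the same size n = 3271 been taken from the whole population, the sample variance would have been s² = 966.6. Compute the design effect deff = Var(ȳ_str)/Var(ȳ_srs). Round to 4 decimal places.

Var(ȳ_str) = Σ Wₕ²(1−fₕ)sₕ²/nₕ with Wₕ = Nₕ/22294:
  Urban: (15177/22294)²·(1−2009/15177)·861/2009 = 0.17232686
  Suburban: (1819/22294)²·(1−27/1819)·226/27 = 0.054895834
  Rural: (5298/22294)²·(1−1235/5298)·101/1235 = 0.0035419074
  → Var(ȳ_str) = 0.2307646.
Var(ȳ_srs) = (1 − 3271/22294)·966.6/3271 = 0.252149.
deff = 0.2307646 / 0.252149 = 0.9152.

0.9152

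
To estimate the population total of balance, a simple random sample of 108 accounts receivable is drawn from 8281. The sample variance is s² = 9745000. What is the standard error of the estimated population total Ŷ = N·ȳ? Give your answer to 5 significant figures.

2.4712 × 10^6

Var(Ŷ) = N²·Var(ȳ) = N²·(1 − n/N)·s²/n.
f = 108/8281 = 0.01304190; Var(ȳ) = 0.98695810·9745000/108 = 89054.691.
Var(Ŷ) = 8281² · 89054.691 = 6.106922 × 10^12.
SE(Ŷ) = √(6.106922 × 10^12) = 2.4712 × 10^6.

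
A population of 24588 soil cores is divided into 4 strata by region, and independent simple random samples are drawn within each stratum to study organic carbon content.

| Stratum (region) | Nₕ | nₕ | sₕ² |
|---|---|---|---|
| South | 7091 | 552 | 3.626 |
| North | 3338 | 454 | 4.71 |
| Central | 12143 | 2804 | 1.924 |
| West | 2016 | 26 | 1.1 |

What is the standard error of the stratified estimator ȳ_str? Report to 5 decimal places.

0.03284

Var(ȳ_str) = Σₕ Wₕ²(1 − fₕ)sₕ²/nₕ with Wₕ = Nₕ/N, N = 24588.
South: Wₕ = 0.28839271; term = 0.28839271²·(1 − 0.07784516)·3.626/552 = 5.0380345 × 10^-4.
North: Wₕ = 0.13575728; term = 0.13575728²·(1 − 0.13600959)·4.71/454 = 1.6519627 × 10^-4.
Central: Wₕ = 0.49385879; term = 0.49385879²·(1 − 0.23091493)·1.924/2804 = 1.2870844 × 10^-4.
West: Wₕ = 0.08199122; term = 0.08199122²·(1 − 0.01289683)·1.1/26 = 2.8074791 × 10^-4.
Sum = 0.0010784561.
SE = √(0.0010784561) = 0.03284.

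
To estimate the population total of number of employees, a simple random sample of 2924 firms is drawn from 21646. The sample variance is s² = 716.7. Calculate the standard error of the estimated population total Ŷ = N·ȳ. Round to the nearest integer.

Var(Ŷ) = N²·Var(ȳ) = N²·(1 − n/N)·s²/n.
f = 2924/21646 = 0.13508269; Var(ȳ) = 0.86491731·716.7/2924 = 0.2119994.
Var(Ŷ) = 21646² · 0.2119994 = 9.9332174 × 10^7.
SE(Ŷ) = √(9.9332174 × 10^7) = 9967.

9967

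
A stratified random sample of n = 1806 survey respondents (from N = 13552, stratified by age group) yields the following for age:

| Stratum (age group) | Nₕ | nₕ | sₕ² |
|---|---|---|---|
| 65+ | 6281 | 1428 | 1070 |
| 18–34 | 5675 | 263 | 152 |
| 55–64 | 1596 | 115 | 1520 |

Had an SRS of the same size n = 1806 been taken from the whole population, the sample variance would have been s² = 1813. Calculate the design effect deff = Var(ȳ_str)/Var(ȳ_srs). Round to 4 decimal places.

Var(ȳ_str) = Σ Wₕ²(1−fₕ)sₕ²/nₕ with Wₕ = Nₕ/13552:
  65+: (6281/13552)²·(1−1428/6281)·1070/1428 = 0.12436205
  18–34: (5675/13552)²·(1−263/5675)·152/263 = 0.096650634
  55–64: (1596/13552)²·(1−115/1596)·1520/115 = 0.17010885
  → Var(ȳ_str) = 0.39112153.
Var(ȳ_srs) = (1 − 1806/13552)·1813/1806 = 0.87009498.
deff = 0.39112153 / 0.87009498 = 0.4495.

0.4495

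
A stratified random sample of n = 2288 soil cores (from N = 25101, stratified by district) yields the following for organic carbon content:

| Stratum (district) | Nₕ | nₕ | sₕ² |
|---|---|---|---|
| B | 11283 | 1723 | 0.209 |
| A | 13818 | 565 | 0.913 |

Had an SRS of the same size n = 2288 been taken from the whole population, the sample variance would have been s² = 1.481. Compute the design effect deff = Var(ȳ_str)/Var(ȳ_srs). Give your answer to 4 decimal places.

0.8337

Var(ȳ_str) = Σ Wₕ²(1−fₕ)sₕ²/nₕ with Wₕ = Nₕ/25101:
  B: (11283/25101)²·(1−1723/11283)·0.209/1723 = 2.0766411 × 10^-5
  A: (13818/25101)²·(1−565/13818)·0.913/565 = 4.6967741 × 10^-4
  → Var(ȳ_str) = 4.9044382 × 10^-4.
Var(ȳ_srs) = (1 − 2288/25101)·1.481/2288 = 5.8828858 × 10^-4.
deff = (4.9044382 × 10^-4) / (5.8828858 × 10^-4) = 0.8337.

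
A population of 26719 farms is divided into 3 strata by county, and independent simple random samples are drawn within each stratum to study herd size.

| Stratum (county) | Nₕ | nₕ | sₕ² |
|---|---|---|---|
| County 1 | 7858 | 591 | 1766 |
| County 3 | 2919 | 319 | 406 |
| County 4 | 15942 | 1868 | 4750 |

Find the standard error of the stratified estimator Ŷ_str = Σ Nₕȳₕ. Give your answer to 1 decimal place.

Var(Ŷ_str) = Σₕ Nₕ²(1 − fₕ)sₕ²/nₕ.
County 1: 7858²·(1 − 591/7858)·1766/591 = 1.706359 × 10^8.
County 3: 2919²·(1 − 319/2919)·406/319 = 9.6592364 × 10^6.
County 4: 15942²·(1 − 1868/15942)·4750/1868 = 5.7052817 × 10^8.
Sum = 7.5082331 × 10^8.
SE = √(7.5082331 × 10^8) = 27401.2.

27401.2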